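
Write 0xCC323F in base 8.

0o63031077

Expand each hex digit to 4 bits: C=1100 C=1100 3=0011 2=0010 3=0011 F=1111.
Group the bits in threes: 110 011 000 011 001 000 111 111 → 63031077.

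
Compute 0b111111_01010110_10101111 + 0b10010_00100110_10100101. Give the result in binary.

Add column by column in base 2, right to left:
  1+1 = 0 carry 1
  1+0+1 = 0 carry 1
  1+1+1 = 1 carry 1
  1+0+1 = 0 carry 1
  0+0+1 = 1
  1+1 = 0 carry 1
  0+0+1 = 1
  1+1 = 0 carry 1
  0+0+1 = 1
  1+1 = 0 carry 1
  1+1+1 = 1 carry 1
  0+0+1 = 1
  1+0 = 1
  0+1 = 1
  1+0 = 1
  0+0 = 0
  1+0 = 1
  1+1 = 0 carry 1
  1+0+1 = 0 carry 1
  1+0+1 = 0 carry 1
  1+1+1 = 1 carry 1
  1+0+1 = 0 carry 1
  final carry 1

0b10100010111110101010100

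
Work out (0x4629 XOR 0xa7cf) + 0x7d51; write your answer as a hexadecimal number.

0x15f37

First 0x4629 XOR 0xa7cf = 0xe1e6.
Add column by column in base 16, right to left:
  6+1 = 7
  e+5 = 3 carry 1
  1+d+1 = f
  e+7 = 5 carry 1
  final carry 1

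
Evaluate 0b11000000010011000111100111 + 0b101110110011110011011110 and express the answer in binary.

0b11101111000110111011000101

Add column by column in base 2, right to left:
  1+0 = 1
  1+1 = 0 carry 1
  1+1+1 = 1 carry 1
  0+1+1 = 0 carry 1
  0+1+1 = 0 carry 1
  1+0+1 = 0 carry 1
  1+1+1 = 1 carry 1
  1+1+1 = 1 carry 1
  1+0+1 = 0 carry 1
  0+0+1 = 1
  0+1 = 1
  0+1 = 1
  1+1 = 0 carry 1
  1+1+1 = 1 carry 1
  0+0+1 = 1
  0+0 = 0
  1+1 = 0 carry 1
  0+1+1 = 0 carry 1
  0+0+1 = 1
  0+1 = 1
  0+1 = 1
  0+1 = 1
  0+0 = 0
  0+1 = 1
  1+0 = 1
  1+0 = 1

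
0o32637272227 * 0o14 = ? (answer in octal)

0o501570273424

Multiply each base-8 digit by 12, carrying:
  7×12 = 84 → write 4 carry 10
  2×12+10 = 34 → write 2 carry 4
  2×12+4 = 28 → write 4 carry 3
  2×12+3 = 27 → write 3 carry 3
  7×12+3 = 87 → write 7 carry 10
  2×12+10 = 34 → write 2 carry 4
  7×12+4 = 88 → write 0 carry 11
  3×12+11 = 47 → write 7 carry 5
  6×12+5 = 77 → write 5 carry 9
  2×12+9 = 33 → write 1 carry 4
  3×12+4 = 40 → write 0 carry 5
  remaining carry: 5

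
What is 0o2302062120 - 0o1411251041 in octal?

0o670611057

Subtract column by column in base 8:
  0-1 → 7 (borrow)
  2-4-1 → 5 (borrow)
  1-0-1 → 0
  2-1 → 1
  6-5 → 1
  0-2 → 6 (borrow)
  2-1-1 → 0
  0-1 → 7 (borrow)
  3-4-1 → 6 (borrow)
  2-1-1 → 0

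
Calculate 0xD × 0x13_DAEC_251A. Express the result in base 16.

0x1021DFDE252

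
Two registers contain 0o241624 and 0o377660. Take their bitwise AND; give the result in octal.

AND each oct digit independently (no carries):
  2&3=2, 4&7=4, 1&7=1, 6&6=6, 2&6=2, 4&0=0

0o241620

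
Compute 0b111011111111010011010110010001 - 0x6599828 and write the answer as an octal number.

0o6550716551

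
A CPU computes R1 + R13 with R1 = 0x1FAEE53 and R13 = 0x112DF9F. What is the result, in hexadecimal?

0x30DCDF2

Add column by column in base 16, right to left:
  3+F = 2 carry 1
  5+9+1 = F
  E+F = D carry 1
  E+D+1 = C carry 1
  A+2+1 = D
  F+1 = 0 carry 1
  1+1+1 = 3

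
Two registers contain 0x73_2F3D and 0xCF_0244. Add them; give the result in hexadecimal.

Add column by column in base 16, right to left:
  D+4 = 1 carry 1
  3+4+1 = 8
  F+2 = 1 carry 1
  2+0+1 = 3
  3+F = 2 carry 1
  7+C+1 = 4 carry 1
  final carry 1

0x1423181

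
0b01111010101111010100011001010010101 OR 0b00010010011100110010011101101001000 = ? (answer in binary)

OR bit by bit (1 where either bit is 1):
  01111010101111010100011001010010101
| 00010010011100110010011101101001000
= 01111010111111110110011101111011101

0b01111010111111110110011101111011101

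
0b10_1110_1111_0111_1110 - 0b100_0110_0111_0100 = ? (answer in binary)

Subtract column by column in base 2:
  0-0 → 0
  1-0 → 1
  1-1 → 0
  1-0 → 1
  1-1 → 0
  1-1 → 0
  1-1 → 0
  0-0 → 0
  1-0 → 1
  1-1 → 0
  1-1 → 0
  1-0 → 1
  0-0 → 0
  1-0 → 1
  1-1 → 0
  1-0 → 1
  0-0 → 0
  1-0 → 1

0b101010100100001010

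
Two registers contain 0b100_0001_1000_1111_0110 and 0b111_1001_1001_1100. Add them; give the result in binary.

Add column by column in base 2, right to left:
  0+0 = 0
  1+0 = 1
  1+1 = 0 carry 1
  0+1+1 = 0 carry 1
  1+1+1 = 1 carry 1
  1+0+1 = 0 carry 1
  1+0+1 = 0 carry 1
  1+1+1 = 1 carry 1
  0+1+1 = 0 carry 1
  0+0+1 = 1
  0+0 = 0
  1+1 = 0 carry 1
  1+1+1 = 1 carry 1
  0+1+1 = 0 carry 1
  0+1+1 = 0 carry 1
  0+0+1 = 1
  0+0 = 0
  0+0 = 0
  1+0 = 1

0b1001001001010010010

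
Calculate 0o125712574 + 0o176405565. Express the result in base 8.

Add column by column in base 8, right to left:
  4+5 = 1 carry 1
  7+6+1 = 6 carry 1
  5+5+1 = 3 carry 1
  2+5+1 = 0 carry 1
  1+0+1 = 2
  7+4 = 3 carry 1
  5+6+1 = 4 carry 1
  2+7+1 = 2 carry 1
  1+1+1 = 3

0o324320361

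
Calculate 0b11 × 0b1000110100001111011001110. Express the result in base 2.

Multiply each base-2 digit by 3, carrying:
  0×3 = 0 → write 0
  1×3 = 3 → write 1 carry 1
  1×3+1 = 4 → write 0 carry 2
  1×3+2 = 5 → write 1 carry 2
  0×3+2 = 2 → write 0 carry 1
  0×3+1 = 1 → write 1
  1×3 = 3 → write 1 carry 1
  1×3+1 = 4 → write 0 carry 2
  0×3+2 = 2 → write 0 carry 1
  1×3+1 = 4 → write 0 carry 2
  1×3+2 = 5 → write 1 carry 2
  1×3+2 = 5 → write 1 carry 2
  1×3+2 = 5 → write 1 carry 2
  0×3+2 = 2 → write 0 carry 1
  0×3+1 = 1 → write 1
  0×3 = 0 → write 0
  0×3 = 0 → write 0
  1×3 = 3 → write 1 carry 1
  0×3+1 = 1 → write 1
  1×3 = 3 → write 1 carry 1
  1×3+1 = 4 → write 0 carry 2
  0×3+2 = 2 → write 0 carry 1
  0×3+1 = 1 → write 1
  0×3 = 0 → write 0
  1×3 = 3 → write 1 carry 1
  remaining carry: 1

0b11010011100101110001101010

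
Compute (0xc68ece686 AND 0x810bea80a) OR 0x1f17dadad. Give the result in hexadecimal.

0xc68ece686 AND 0x810bea80a = 0x800aca002.
Then OR with 0x1f17dadad.

0x9f1fdadaf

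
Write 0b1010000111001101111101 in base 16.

0x28737D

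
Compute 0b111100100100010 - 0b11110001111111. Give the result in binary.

0b11110010100011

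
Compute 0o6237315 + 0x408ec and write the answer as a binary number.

0b111010100011110111001

0o6237315 = 0b110010011111011001101 in binary.
0x408ec = 0b1000000100011101100 in binary.
Add column by column in base 2, right to left:
  1+0 = 1
  0+0 = 0
  1+1 = 0 carry 1
  1+1+1 = 1 carry 1
  0+0+1 = 1
  0+1 = 1
  1+1 = 0 carry 1
  1+1+1 = 1 carry 1
  0+0+1 = 1
  1+0 = 1
  1+0 = 1
  1+1 = 0 carry 1
  1+0+1 = 0 carry 1
  1+0+1 = 0 carry 1
  0+0+1 = 1
  0+0 = 0
  1+0 = 1
  0+0 = 0
  0+1 = 1
  1+0 = 1
  1+0 = 1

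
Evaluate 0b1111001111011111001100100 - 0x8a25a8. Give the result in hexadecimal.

0b1111001111011111001100100 = 0x1e7be64 in hexadecimal.
Subtract column by column in base 16:
  4-8 → c (borrow)
  6-a-1 → b (borrow)
  e-5-1 → 8
  b-2 → 9
  7-a → d (borrow)
  e-8-1 → 5
  1-0 → 1

0x15d98bc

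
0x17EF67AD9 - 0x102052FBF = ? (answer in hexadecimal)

0x7CF14B1A

Subtract column by column in base 16:
  9-F → A (borrow)
  D-B-1 → 1
  A-F → B (borrow)
  7-2-1 → 4
  6-5 → 1
  F-0 → F
  E-2 → C
  7-0 → 7
  1-1 → 0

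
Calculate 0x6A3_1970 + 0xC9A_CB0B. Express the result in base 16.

0x133DE47B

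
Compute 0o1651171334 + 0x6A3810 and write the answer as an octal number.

0o1703625354

0x6A3810 = 0o32434020 in octal.
Add column by column in base 8, right to left:
  4+0 = 4
  3+2 = 5
  3+0 = 3
  1+4 = 5
  7+3 = 2 carry 1
  1+4+1 = 6
  1+2 = 3
  5+3 = 0 carry 1
  6+0+1 = 7
  1+0 = 1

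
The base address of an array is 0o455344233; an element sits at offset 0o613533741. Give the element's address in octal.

0o1271100174

Add column by column in base 8, right to left:
  3+1 = 4
  3+4 = 7
  2+7 = 1 carry 1
  4+3+1 = 0 carry 1
  4+3+1 = 0 carry 1
  3+5+1 = 1 carry 1
  5+3+1 = 1 carry 1
  5+1+1 = 7
  4+6 = 2 carry 1
  final carry 1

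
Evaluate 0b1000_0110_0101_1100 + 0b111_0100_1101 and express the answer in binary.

Add column by column in base 2, right to left:
  0+1 = 1
  0+0 = 0
  1+1 = 0 carry 1
  1+1+1 = 1 carry 1
  1+0+1 = 0 carry 1
  0+0+1 = 1
  1+1 = 0 carry 1
  0+0+1 = 1
  0+1 = 1
  1+1 = 0 carry 1
  1+1+1 = 1 carry 1
  0+0+1 = 1
  0+0 = 0
  0+0 = 0
  0+0 = 0
  1+0 = 1

0b1000110110101001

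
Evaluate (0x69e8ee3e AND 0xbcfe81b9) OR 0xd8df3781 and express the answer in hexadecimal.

0x69e8ee3e AND 0xbcfe81b9 = 0x28e88038.
Then OR with 0xd8df3781.

0xf8ffb7b9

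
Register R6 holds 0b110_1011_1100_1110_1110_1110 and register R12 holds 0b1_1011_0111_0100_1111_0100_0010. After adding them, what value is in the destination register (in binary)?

Add column by column in base 2, right to left:
  0+0 = 0
  1+1 = 0 carry 1
  1+0+1 = 0 carry 1
  1+0+1 = 0 carry 1
  0+0+1 = 1
  1+0 = 1
  1+1 = 0 carry 1
  1+0+1 = 0 carry 1
  0+1+1 = 0 carry 1
  1+1+1 = 1 carry 1
  1+1+1 = 1 carry 1
  1+1+1 = 1 carry 1
  0+0+1 = 1
  0+0 = 0
  1+1 = 0 carry 1
  1+0+1 = 0 carry 1
  1+1+1 = 1 carry 1
  1+1+1 = 1 carry 1
  0+1+1 = 0 carry 1
  1+0+1 = 0 carry 1
  0+1+1 = 0 carry 1
  1+1+1 = 1 carry 1
  1+0+1 = 0 carry 1
  0+1+1 = 0 carry 1
  0+1+1 = 0 carry 1
  final carry 1

0b10001000110001111000110000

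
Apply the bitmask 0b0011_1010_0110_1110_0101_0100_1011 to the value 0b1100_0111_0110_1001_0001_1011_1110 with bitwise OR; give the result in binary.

0b1111111101101111010111111111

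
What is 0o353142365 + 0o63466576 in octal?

Add column by column in base 8, right to left:
  5+6 = 3 carry 1
  6+7+1 = 6 carry 1
  3+5+1 = 1 carry 1
  2+6+1 = 1 carry 1
  4+6+1 = 3 carry 1
  1+4+1 = 6
  3+3 = 6
  5+6 = 3 carry 1
  3+0+1 = 4

0o436631163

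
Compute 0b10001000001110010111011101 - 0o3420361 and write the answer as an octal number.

0o204542354

0b10001000001110010111011101 = 0o210162735 in octal.
Subtract column by column in base 8:
  5-1 → 4
  3-6 → 5 (borrow)
  7-3-1 → 3
  2-0 → 2
  6-2 → 4
  1-4 → 5 (borrow)
  0-3-1 → 4 (borrow)
  1-0-1 → 0
  2-0 → 2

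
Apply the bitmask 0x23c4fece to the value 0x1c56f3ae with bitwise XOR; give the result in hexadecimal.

XOR each hex digit independently (no carries):
  1^2=3, c^3=f, 5^c=9, 6^4=2, f^f=0, 3^e=d, a^c=6, e^e=0

0x3f920d60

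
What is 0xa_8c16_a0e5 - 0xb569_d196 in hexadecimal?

0x9d6accf4f

Subtract column by column in base 16:
  5-6 → f (borrow)
  e-9-1 → 4
  0-1 → f (borrow)
  a-d-1 → c (borrow)
  6-9-1 → c (borrow)
  1-6-1 → a (borrow)
  c-5-1 → 6
  8-b → d (borrow)
  a-0-1 → 9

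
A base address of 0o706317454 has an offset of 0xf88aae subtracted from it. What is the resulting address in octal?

0o610212176

0xf88aae = 0o76105256 in octal.
Subtract column by column in base 8:
  4-6 → 6 (borrow)
  5-5-1 → 7 (borrow)
  4-2-1 → 1
  7-5 → 2
  1-0 → 1
  3-1 → 2
  6-6 → 0
  0-7 → 1 (borrow)
  7-0-1 → 6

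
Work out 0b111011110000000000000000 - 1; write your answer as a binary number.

0b111011101111111111111111

The trailing 16 digits are 0, so subtracting 1 borrows through: they become 1 and the next digit up decrements.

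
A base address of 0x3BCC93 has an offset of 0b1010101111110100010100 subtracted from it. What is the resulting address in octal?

0o4147577

0x3BCC93 = 0o16746223 in octal.
0b1010101111110100010100 = 0o12576424 in octal.
Subtract column by column in base 8:
  3-4 → 7 (borrow)
  2-2-1 → 7 (borrow)
  2-4-1 → 5 (borrow)
  6-6-1 → 7 (borrow)
  4-7-1 → 4 (borrow)
  7-5-1 → 1
  6-2 → 4
  1-1 → 0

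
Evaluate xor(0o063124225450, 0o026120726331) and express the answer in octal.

0o045004503761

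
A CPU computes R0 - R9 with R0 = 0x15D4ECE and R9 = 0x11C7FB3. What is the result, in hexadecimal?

0x40CF1B

Subtract column by column in base 16:
  E-3 → B
  C-B → 1
  E-F → F (borrow)
  4-7-1 → C (borrow)
  D-C-1 → 0
  5-1 → 4
  1-1 → 0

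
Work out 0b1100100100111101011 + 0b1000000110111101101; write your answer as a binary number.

Add column by column in base 2, right to left:
  1+1 = 0 carry 1
  1+0+1 = 0 carry 1
  0+1+1 = 0 carry 1
  1+1+1 = 1 carry 1
  0+0+1 = 1
  1+1 = 0 carry 1
  1+1+1 = 1 carry 1
  1+1+1 = 1 carry 1
  1+1+1 = 1 carry 1
  0+0+1 = 1
  0+1 = 1
  1+1 = 0 carry 1
  0+0+1 = 1
  0+0 = 0
  1+0 = 1
  0+0 = 0
  0+0 = 0
  1+0 = 1
  1+1 = 0 carry 1
  final carry 1

0b10100101011111011000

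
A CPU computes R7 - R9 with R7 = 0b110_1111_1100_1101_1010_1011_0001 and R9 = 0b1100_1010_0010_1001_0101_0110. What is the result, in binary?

Subtract column by column in base 2:
  1-0 → 1
  0-1 → 1 (borrow)
  0-1-1 → 0 (borrow)
  0-0-1 → 1 (borrow)
  1-1-1 → 1 (borrow)
  1-0-1 → 0
  0-1 → 1 (borrow)
  1-0-1 → 0
  0-1 → 1 (borrow)
  1-0-1 → 0
  0-0 → 0
  1-1 → 0
  1-0 → 1
  0-1 → 1 (borrow)
  1-0-1 → 0
  1-0 → 1
  0-0 → 0
  0-1 → 1 (borrow)
  1-0-1 → 0
  1-1 → 0
  1-0 → 1
  1-0 → 1
  1-1 → 0
  1-1 → 0
  0-0 → 0
  1-0 → 1
  1-0 → 1

0b110001100101011000101011011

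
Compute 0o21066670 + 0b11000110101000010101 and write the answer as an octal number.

0o24153715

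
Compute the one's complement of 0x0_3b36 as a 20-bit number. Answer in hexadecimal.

Each hex digit d becomes f−d:
  0→f, 3→c, b→4, 3→c, 6→9

0xfc4c9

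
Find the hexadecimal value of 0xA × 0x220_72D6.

0x15447C5C

Multiply each base-16 digit by 10, carrying:
  6×10 = 60 → write C carry 3
  D×10+3 = 133 → write 5 carry 8
  2×10+8 = 28 → write C carry 1
  7×10+1 = 71 → write 7 carry 4
  0×10+4 = 4 → write 4
  2×10 = 20 → write 4 carry 1
  2×10+1 = 21 → write 5 carry 1
  remaining carry: 1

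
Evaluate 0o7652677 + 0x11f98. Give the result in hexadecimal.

0x207557

0o7652677 = 0x1f55bf in hexadecimal.
Add column by column in base 16, right to left:
  f+8 = 7 carry 1
  b+9+1 = 5 carry 1
  5+f+1 = 5 carry 1
  5+1+1 = 7
  f+1 = 0 carry 1
  1+0+1 = 2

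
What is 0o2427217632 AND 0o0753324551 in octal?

0o0403204410

AND each oct digit independently (no carries):
  2&0=0, 4&7=4, 2&5=0, 7&3=3, 2&3=2, 1&2=0, 7&4=4, 6&5=4, 3&5=1, 2&1=0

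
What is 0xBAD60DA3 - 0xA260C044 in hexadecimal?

Subtract column by column in base 16:
  3-4 → F (borrow)
  A-4-1 → 5
  D-0 → D
  0-C → 4 (borrow)
  6-0-1 → 5
  D-6 → 7
  A-2 → 8
  B-A → 1

0x18754D5F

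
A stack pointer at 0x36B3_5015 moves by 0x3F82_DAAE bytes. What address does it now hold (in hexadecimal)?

Add column by column in base 16, right to left:
  5+E = 3 carry 1
  1+A+1 = C
  0+A = A
  5+D = 2 carry 1
  3+2+1 = 6
  B+8 = 3 carry 1
  6+F+1 = 6 carry 1
  3+3+1 = 7

0x76362AC3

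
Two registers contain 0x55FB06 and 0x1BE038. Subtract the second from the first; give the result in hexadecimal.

0x3A1ACE

Subtract column by column in base 16:
  6-8 → E (borrow)
  0-3-1 → C (borrow)
  B-0-1 → A
  F-E → 1
  5-B → A (borrow)
  5-1-1 → 3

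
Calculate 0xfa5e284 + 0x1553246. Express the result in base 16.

Add column by column in base 16, right to left:
  4+6 = a
  8+4 = c
  2+2 = 4
  e+3 = 1 carry 1
  5+5+1 = b
  a+5 = f
  f+1 = 0 carry 1
  final carry 1

0x10fb14ca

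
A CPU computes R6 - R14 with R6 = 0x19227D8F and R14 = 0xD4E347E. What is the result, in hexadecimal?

Subtract column by column in base 16:
  F-E → 1
  8-7 → 1
  D-4 → 9
  7-3 → 4
  2-E → 4 (borrow)
  2-4-1 → D (borrow)
  9-D-1 → B (borrow)
  1-0-1 → 0

0xBD44911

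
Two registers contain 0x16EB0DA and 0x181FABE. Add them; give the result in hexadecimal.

0x2F0AB98

Add column by column in base 16, right to left:
  A+E = 8 carry 1
  D+B+1 = 9 carry 1
  0+A+1 = B
  B+F = A carry 1
  E+1+1 = 0 carry 1
  6+8+1 = F
  1+1 = 2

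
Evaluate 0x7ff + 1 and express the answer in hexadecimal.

0x800

The trailing 2 digits are F (max in base 16), so adding 1 cascades: they roll to 0 and the next digit up increments.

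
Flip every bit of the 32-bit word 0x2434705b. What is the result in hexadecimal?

Each hex digit d becomes f−d:
  2→d, 4→b, 3→c, 4→b, 7→8, 0→f, 5→a, b→4

0xdbcb8fa4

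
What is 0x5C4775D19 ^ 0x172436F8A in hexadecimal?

XOR each hex digit independently (no carries):
  5^1=4, C^7=B, 4^2=6, 7^4=3, 7^3=4, 5^6=3, D^F=2, 1^8=9, 9^A=3

0x4B6343293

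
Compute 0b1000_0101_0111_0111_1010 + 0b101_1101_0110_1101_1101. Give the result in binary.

Add column by column in base 2, right to left:
  0+1 = 1
  1+0 = 1
  0+1 = 1
  1+1 = 0 carry 1
  1+1+1 = 1 carry 1
  1+0+1 = 0 carry 1
  1+1+1 = 1 carry 1
  0+1+1 = 0 carry 1
  1+0+1 = 0 carry 1
  1+1+1 = 1 carry 1
  1+1+1 = 1 carry 1
  0+0+1 = 1
  1+1 = 0 carry 1
  0+0+1 = 1
  1+1 = 0 carry 1
  0+1+1 = 0 carry 1
  0+1+1 = 0 carry 1
  0+0+1 = 1
  0+1 = 1
  1+0 = 1

0b11100010111001010111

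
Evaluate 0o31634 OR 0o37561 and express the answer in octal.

OR each oct digit independently (no carries):
  3|3=3, 1|7=7, 6|5=7, 3|6=7, 4|1=5

0o37775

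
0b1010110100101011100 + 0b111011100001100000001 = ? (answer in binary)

0b1000110010110001011101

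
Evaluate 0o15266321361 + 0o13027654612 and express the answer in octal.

Add column by column in base 8, right to left:
  1+2 = 3
  6+1 = 7
  3+6 = 1 carry 1
  1+4+1 = 6
  2+5 = 7
  3+6 = 1 carry 1
  6+7+1 = 6 carry 1
  6+2+1 = 1 carry 1
  2+0+1 = 3
  5+3 = 0 carry 1
  1+1+1 = 3

0o30316176173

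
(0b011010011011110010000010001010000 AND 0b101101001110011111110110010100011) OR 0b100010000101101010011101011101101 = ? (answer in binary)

0b011010011011110010000010001010000 AND 0b101101001110011111110110010100011 = 0b001000001010010010000010000000000.
Then OR with 0b100010000101101010011101011101101.

0b101010001111111010011111011101101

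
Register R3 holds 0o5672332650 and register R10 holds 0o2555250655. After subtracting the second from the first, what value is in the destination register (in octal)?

Subtract column by column in base 8:
  0-5 → 3 (borrow)
  5-5-1 → 7 (borrow)
  6-6-1 → 7 (borrow)
  2-0-1 → 1
  3-5 → 6 (borrow)
  3-2-1 → 0
  2-5 → 5 (borrow)
  7-5-1 → 1
  6-5 → 1
  5-2 → 3

0o3115061773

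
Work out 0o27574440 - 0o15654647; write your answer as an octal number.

Subtract column by column in base 8:
  0-7 → 1 (borrow)
  4-4-1 → 7 (borrow)
  4-6-1 → 5 (borrow)
  4-4-1 → 7 (borrow)
  7-5-1 → 1
  5-6 → 7 (borrow)
  7-5-1 → 1
  2-1 → 1

0o11717571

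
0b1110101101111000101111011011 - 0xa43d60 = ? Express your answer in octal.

0o1604647173

0b1110101101111000101111011011 = 0o1655705733 in octal.
0xa43d60 = 0o51036540 in octal.
Subtract column by column in base 8:
  3-0 → 3
  3-4 → 7 (borrow)
  7-5-1 → 1
  5-6 → 7 (borrow)
  0-3-1 → 4 (borrow)
  7-0-1 → 6
  5-1 → 4
  5-5 → 0
  6-0 → 6
  1-0 → 1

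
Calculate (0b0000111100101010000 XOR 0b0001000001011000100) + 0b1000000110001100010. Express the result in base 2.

0b1010000011111110110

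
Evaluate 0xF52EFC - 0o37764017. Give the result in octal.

0xF52EFC = 0o75227374 in octal.
Subtract column by column in base 8:
  4-7 → 5 (borrow)
  7-1-1 → 5
  3-0 → 3
  7-4 → 3
  2-6 → 4 (borrow)
  2-7-1 → 2 (borrow)
  5-7-1 → 5 (borrow)
  7-3-1 → 3

0o35243355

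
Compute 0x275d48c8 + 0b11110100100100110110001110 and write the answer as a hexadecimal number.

0b11110100100100110110001110 = 0x3d24d8e in hexadecimal.
Add column by column in base 16, right to left:
  8+e = 6 carry 1
  c+8+1 = 5 carry 1
  8+d+1 = 6 carry 1
  4+4+1 = 9
  d+2 = f
  5+d = 2 carry 1
  7+3+1 = b
  2+0 = 2

0x2b2f9656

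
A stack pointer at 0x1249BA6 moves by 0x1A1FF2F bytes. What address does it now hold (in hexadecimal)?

0x2C69AD5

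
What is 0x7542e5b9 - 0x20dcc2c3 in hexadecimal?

Subtract column by column in base 16:
  9-3 → 6
  b-c → f (borrow)
  5-2-1 → 2
  e-c → 2
  2-c → 6 (borrow)
  4-d-1 → 6 (borrow)
  5-0-1 → 4
  7-2 → 5

0x546622f6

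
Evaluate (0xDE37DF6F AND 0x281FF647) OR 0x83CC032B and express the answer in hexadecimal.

0x8BDFD76F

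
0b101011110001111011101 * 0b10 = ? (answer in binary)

0b1010111100011110111010

Multiply each base-2 digit by 2, carrying:
  1×2 = 2 → write 0 carry 1
  0×2+1 = 1 → write 1
  1×2 = 2 → write 0 carry 1
  1×2+1 = 3 → write 1 carry 1
  1×2+1 = 3 → write 1 carry 1
  0×2+1 = 1 → write 1
  1×2 = 2 → write 0 carry 1
  1×2+1 = 3 → write 1 carry 1
  1×2+1 = 3 → write 1 carry 1
  1×2+1 = 3 → write 1 carry 1
  0×2+1 = 1 → write 1
  0×2 = 0 → write 0
  0×2 = 0 → write 0
  1×2 = 2 → write 0 carry 1
  1×2+1 = 3 → write 1 carry 1
  1×2+1 = 3 → write 1 carry 1
  1×2+1 = 3 → write 1 carry 1
  0×2+1 = 1 → write 1
  1×2 = 2 → write 0 carry 1
  0×2+1 = 1 → write 1
  1×2 = 2 → write 0 carry 1
  remaining carry: 1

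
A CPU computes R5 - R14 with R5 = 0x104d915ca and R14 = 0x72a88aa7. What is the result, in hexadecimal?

Subtract column by column in base 16:
  a-7 → 3
  c-a → 2
  5-a → b (borrow)
  1-8-1 → 8 (borrow)
  9-8-1 → 0
  d-a → 3
  4-2 → 2
  0-7 → 9 (borrow)
  1-0-1 → 0

0x92308b23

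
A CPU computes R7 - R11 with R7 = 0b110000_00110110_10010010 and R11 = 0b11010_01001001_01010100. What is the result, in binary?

0b101011110110100111110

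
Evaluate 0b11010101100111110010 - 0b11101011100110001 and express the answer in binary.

0b10111000001011000001

Subtract column by column in base 2:
  0-1 → 1 (borrow)
  1-0-1 → 0
  0-0 → 0
  0-0 → 0
  1-1 → 0
  1-1 → 0
  1-0 → 1
  1-0 → 1
  1-1 → 0
  0-1 → 1 (borrow)
  0-1-1 → 0 (borrow)
  1-0-1 → 0
  1-1 → 0
  0-0 → 0
  1-1 → 0
  0-1 → 1 (borrow)
  1-1-1 → 1 (borrow)
  0-0-1 → 1 (borrow)
  1-0-1 → 0
  1-0 → 1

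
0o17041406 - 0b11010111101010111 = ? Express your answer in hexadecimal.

0x3a93af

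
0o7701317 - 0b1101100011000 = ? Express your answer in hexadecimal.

0o7701317 = 0x1F82CF in hexadecimal.
0b1101100011000 = 0x1B18 in hexadecimal.
Subtract column by column in base 16:
  F-8 → 7
  C-1 → B
  2-B → 7 (borrow)
  8-1-1 → 6
  F-0 → F
  1-0 → 1

0x1F67B7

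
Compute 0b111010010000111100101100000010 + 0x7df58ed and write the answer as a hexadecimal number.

0x422323ef

0b111010010000111100101100000010 = 0x3a43cb02 in hexadecimal.
Add column by column in base 16, right to left:
  2+d = f
  0+e = e
  b+8 = 3 carry 1
  c+5+1 = 2 carry 1
  3+f+1 = 3 carry 1
  4+d+1 = 2 carry 1
  a+7+1 = 2 carry 1
  3+0+1 = 4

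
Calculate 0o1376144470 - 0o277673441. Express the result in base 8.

0o1076251027

Subtract column by column in base 8:
  0-1 → 7 (borrow)
  7-4-1 → 2
  4-4 → 0
  4-3 → 1
  4-7 → 5 (borrow)
  1-6-1 → 2 (borrow)
  6-7-1 → 6 (borrow)
  7-7-1 → 7 (borrow)
  3-2-1 → 0
  1-0 → 1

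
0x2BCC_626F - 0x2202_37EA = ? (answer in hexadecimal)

Subtract column by column in base 16:
  F-A → 5
  6-E → 8 (borrow)
  2-7-1 → A (borrow)
  6-3-1 → 2
  C-2 → A
  C-0 → C
  B-2 → 9
  2-2 → 0

0x9CA2A85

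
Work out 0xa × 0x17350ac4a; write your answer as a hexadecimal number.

Multiply each base-16 digit by 10, carrying:
  a×10 = 100 → write 4 carry 6
  4×10+6 = 46 → write e carry 2
  c×10+2 = 122 → write a carry 7
  a×10+7 = 107 → write b carry 6
  0×10+6 = 6 → write 6
  5×10 = 50 → write 2 carry 3
  3×10+3 = 33 → write 1 carry 2
  7×10+2 = 72 → write 8 carry 4
  1×10+4 = 14 → write e

0xe8126bae4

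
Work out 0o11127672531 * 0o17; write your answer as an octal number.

0o211445760067

Multiply each base-8 digit by 15, carrying:
  1×15 = 15 → write 7 carry 1
  3×15+1 = 46 → write 6 carry 5
  5×15+5 = 80 → write 0 carry 10
  2×15+10 = 40 → write 0 carry 5
  7×15+5 = 110 → write 6 carry 13
  6×15+13 = 103 → write 7 carry 12
  7×15+12 = 117 → write 5 carry 14
  2×15+14 = 44 → write 4 carry 5
  1×15+5 = 20 → write 4 carry 2
  1×15+2 = 17 → write 1 carry 2
  1×15+2 = 17 → write 1 carry 2
  remaining carry: 2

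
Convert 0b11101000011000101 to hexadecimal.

Group the bits into nibbles: 0001 1101 0000 1100 0101 → 1D0C5.

0x1D0C5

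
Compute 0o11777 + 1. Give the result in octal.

The trailing 3 digits are 7 (max in base 8), so adding 1 cascades: they roll to 0 and the next digit up increments.

0o12000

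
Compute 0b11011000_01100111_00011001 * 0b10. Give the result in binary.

0b1101100001100111000110010

Multiply each base-2 digit by 2, carrying:
  1×2 = 2 → write 0 carry 1
  0×2+1 = 1 → write 1
  0×2 = 0 → write 0
  1×2 = 2 → write 0 carry 1
  1×2+1 = 3 → write 1 carry 1
  0×2+1 = 1 → write 1
  0×2 = 0 → write 0
  0×2 = 0 → write 0
  1×2 = 2 → write 0 carry 1
  1×2+1 = 3 → write 1 carry 1
  1×2+1 = 3 → write 1 carry 1
  0×2+1 = 1 → write 1
  0×2 = 0 → write 0
  1×2 = 2 → write 0 carry 1
  1×2+1 = 3 → write 1 carry 1
  0×2+1 = 1 → write 1
  0×2 = 0 → write 0
  0×2 = 0 → write 0
  0×2 = 0 → write 0
  1×2 = 2 → write 0 carry 1
  1×2+1 = 3 → write 1 carry 1
  0×2+1 = 1 → write 1
  1×2 = 2 → write 0 carry 1
  1×2+1 = 3 → write 1 carry 1
  remaining carry: 1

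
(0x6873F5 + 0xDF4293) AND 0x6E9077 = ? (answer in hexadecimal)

Add column by column in base 16, right to left:
  5+3 = 8
  F+9 = 8 carry 1
  3+2+1 = 6
  7+4 = B
  8+F = 7 carry 1
  6+D+1 = 4 carry 1
  final carry 1
Sum = 0x147B688; now AND with 0x6E9077:
  1&0=0, 4&6=4, 7&E=6, B&9=9, 6&0=0, 8&7=0, 8&7=0

0x469000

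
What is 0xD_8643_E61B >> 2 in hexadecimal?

2 bits is not a whole number of base-16 digits; in binary: 110110000110010000111110011000011011 >> 2 = 1101100001100100001111100110000110.

0x36190F986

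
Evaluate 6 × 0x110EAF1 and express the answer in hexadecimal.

0x66581A6

Multiply each base-16 digit by 6, carrying:
  1×6 = 6 → write 6
  F×6 = 90 → write A carry 5
  A×6+5 = 65 → write 1 carry 4
  E×6+4 = 88 → write 8 carry 5
  0×6+5 = 5 → write 5
  1×6 = 6 → write 6
  1×6 = 6 → write 6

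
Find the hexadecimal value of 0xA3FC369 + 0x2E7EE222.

Add column by column in base 16, right to left:
  9+2 = B
  6+2 = 8
  3+2 = 5
  C+E = A carry 1
  F+E+1 = E carry 1
  3+7+1 = B
  A+E = 8 carry 1
  0+2+1 = 3

0x38BEA58B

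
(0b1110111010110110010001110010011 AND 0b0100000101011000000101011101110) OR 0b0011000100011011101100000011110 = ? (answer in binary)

0b111000100011011101101010011110

0b1110111010110110010001110010011 AND 0b0100000101011000000101011101110 = 0b0100000000010000000001010000010.
Then OR with 0b0011000100011011101100000011110.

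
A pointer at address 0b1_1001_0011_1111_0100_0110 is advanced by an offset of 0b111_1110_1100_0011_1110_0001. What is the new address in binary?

0b100110000000001100100111

Add column by column in base 2, right to left:
  0+1 = 1
  1+0 = 1
  1+0 = 1
  0+0 = 0
  0+0 = 0
  0+1 = 1
  1+1 = 0 carry 1
  0+1+1 = 0 carry 1
  1+1+1 = 1 carry 1
  1+1+1 = 1 carry 1
  1+0+1 = 0 carry 1
  1+0+1 = 0 carry 1
  1+0+1 = 0 carry 1
  1+0+1 = 0 carry 1
  0+1+1 = 0 carry 1
  0+1+1 = 0 carry 1
  1+0+1 = 0 carry 1
  0+1+1 = 0 carry 1
  0+1+1 = 0 carry 1
  1+1+1 = 1 carry 1
  1+1+1 = 1 carry 1
  0+1+1 = 0 carry 1
  0+1+1 = 0 carry 1
  final carry 1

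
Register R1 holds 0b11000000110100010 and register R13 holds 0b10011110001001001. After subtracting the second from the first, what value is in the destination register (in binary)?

0b100010101011001

Subtract column by column in base 2:
  0-1 → 1 (borrow)
  1-0-1 → 0
  0-0 → 0
  0-1 → 1 (borrow)
  0-0-1 → 1 (borrow)
  1-0-1 → 0
  0-1 → 1 (borrow)
  1-0-1 → 0
  1-0 → 1
  0-0 → 0
  0-1 → 1 (borrow)
  0-1-1 → 0 (borrow)
  0-1-1 → 0 (borrow)
  0-1-1 → 0 (borrow)
  0-0-1 → 1 (borrow)
  1-0-1 → 0
  1-1 → 0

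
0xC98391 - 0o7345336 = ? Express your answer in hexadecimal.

0o7345336 = 0x1DCADE in hexadecimal.
Subtract column by column in base 16:
  1-E → 3 (borrow)
  9-D-1 → B (borrow)
  3-A-1 → 8 (borrow)
  8-C-1 → B (borrow)
  9-D-1 → B (borrow)
  C-1-1 → A

0xABB8B3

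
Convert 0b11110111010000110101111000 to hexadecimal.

Group the bits into nibbles: 0011 1101 1101 0000 1101 0111 1000 → 3DD0D78.

0x3DD0D78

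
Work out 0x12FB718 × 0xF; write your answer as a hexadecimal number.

Multiply each base-16 digit by 15, carrying:
  8×15 = 120 → write 8 carry 7
  1×15+7 = 22 → write 6 carry 1
  7×15+1 = 106 → write A carry 6
  B×15+6 = 171 → write B carry 10
  F×15+10 = 235 → write B carry 14
  2×15+14 = 44 → write C carry 2
  1×15+2 = 17 → write 1 carry 1
  remaining carry: 1

0x11CBBA68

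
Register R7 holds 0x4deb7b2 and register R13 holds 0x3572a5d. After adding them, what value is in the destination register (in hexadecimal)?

0x835e20f

Add column by column in base 16, right to left:
  2+d = f
  b+5 = 0 carry 1
  7+a+1 = 2 carry 1
  b+2+1 = e
  e+7 = 5 carry 1
  d+5+1 = 3 carry 1
  4+3+1 = 8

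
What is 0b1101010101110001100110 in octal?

Group the bits in threes: 001 101 010 101 110 001 100 110 → 15256146.

0o15256146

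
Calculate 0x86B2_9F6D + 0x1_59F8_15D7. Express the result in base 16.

0x1E0AAB544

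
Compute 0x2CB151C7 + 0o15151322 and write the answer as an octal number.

0o5471422231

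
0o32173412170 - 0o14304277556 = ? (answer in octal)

Subtract column by column in base 8:
  0-6 → 2 (borrow)
  7-5-1 → 1
  1-5 → 4 (borrow)
  2-7-1 → 2 (borrow)
  1-7-1 → 1 (borrow)
  4-2-1 → 1
  3-4 → 7 (borrow)
  7-0-1 → 6
  1-3 → 6 (borrow)
  2-4-1 → 5 (borrow)
  3-1-1 → 1

0o15667112412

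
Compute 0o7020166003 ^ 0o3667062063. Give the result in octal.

0o4647104060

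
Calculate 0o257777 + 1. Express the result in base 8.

0o260000

The trailing 4 digits are 7 (max in base 8), so adding 1 cascades: they roll to 0 and the next digit up increments.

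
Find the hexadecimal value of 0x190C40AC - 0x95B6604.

0xFB0DAA8

Subtract column by column in base 16:
  C-4 → 8
  A-0 → A
  0-6 → A (borrow)
  4-6-1 → D (borrow)
  C-B-1 → 0
  0-5 → B (borrow)
  9-9-1 → F (borrow)
  1-0-1 → 0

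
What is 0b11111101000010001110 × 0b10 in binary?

0b111111010000100011100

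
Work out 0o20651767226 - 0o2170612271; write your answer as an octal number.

0o16461154735

Subtract column by column in base 8:
  6-1 → 5
  2-7 → 3 (borrow)
  2-2-1 → 7 (borrow)
  7-2-1 → 4
  6-1 → 5
  7-6 → 1
  1-0 → 1
  5-7 → 6 (borrow)
  6-1-1 → 4
  0-2 → 6 (borrow)
  2-0-1 → 1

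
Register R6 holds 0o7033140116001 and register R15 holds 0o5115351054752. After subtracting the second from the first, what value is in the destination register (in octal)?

0o1715567041027

Subtract column by column in base 8:
  1-2 → 7 (borrow)
  0-5-1 → 2 (borrow)
  0-7-1 → 0 (borrow)
  6-4-1 → 1
  1-5 → 4 (borrow)
  1-0-1 → 0
  0-1 → 7 (borrow)
  4-5-1 → 6 (borrow)
  1-3-1 → 5 (borrow)
  3-5-1 → 5 (borrow)
  3-1-1 → 1
  0-1 → 7 (borrow)
  7-5-1 → 1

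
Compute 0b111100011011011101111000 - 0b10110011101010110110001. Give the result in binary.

0b100101111110000111000111

Subtract column by column in base 2:
  0-1 → 1 (borrow)
  0-0-1 → 1 (borrow)
  0-0-1 → 1 (borrow)
  1-0-1 → 0
  1-1 → 0
  1-1 → 0
  1-0 → 1
  0-1 → 1 (borrow)
  1-1-1 → 1 (borrow)
  1-0-1 → 0
  1-1 → 0
  0-0 → 0
  1-1 → 0
  1-0 → 1
  0-1 → 1 (borrow)
  1-1-1 → 1 (borrow)
  1-1-1 → 1 (borrow)
  0-0-1 → 1 (borrow)
  0-0-1 → 1 (borrow)
  0-1-1 → 0 (borrow)
  1-1-1 → 1 (borrow)
  1-0-1 → 0
  1-1 → 0
  1-0 → 1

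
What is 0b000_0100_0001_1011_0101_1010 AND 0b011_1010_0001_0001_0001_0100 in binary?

0b00000000001000100010000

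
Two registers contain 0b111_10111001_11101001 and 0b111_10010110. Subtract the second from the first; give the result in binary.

0b1111011001001010011

Subtract column by column in base 2:
  1-0 → 1
  0-1 → 1 (borrow)
  0-1-1 → 0 (borrow)
  1-0-1 → 0
  0-1 → 1 (borrow)
  1-0-1 → 0
  1-0 → 1
  1-1 → 0
  1-1 → 0
  0-1 → 1 (borrow)
  0-1-1 → 0 (borrow)
  1-0-1 → 0
  1-0 → 1
  1-0 → 1
  0-0 → 0
  1-0 → 1
  1-0 → 1
  1-0 → 1
  1-0 → 1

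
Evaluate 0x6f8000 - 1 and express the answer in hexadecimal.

The trailing 3 digits are 0, so subtracting 1 borrows through: they become F and the next digit up decrements.

0x6f7fff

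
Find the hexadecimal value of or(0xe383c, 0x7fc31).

0xffc3d

OR each hex digit independently (no carries):
  e|7=f, 3|f=f, 8|c=c, 3|3=3, c|1=d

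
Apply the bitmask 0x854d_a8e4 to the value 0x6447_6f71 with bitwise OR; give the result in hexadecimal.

0xe54feff5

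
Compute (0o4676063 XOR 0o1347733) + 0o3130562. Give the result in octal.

First 0o4676063 XOR 0o1347733 = 0o5531750.
Add column by column in base 8, right to left:
  0+2 = 2
  5+6 = 3 carry 1
  7+5+1 = 5 carry 1
  1+0+1 = 2
  3+3 = 6
  5+1 = 6
  5+3 = 0 carry 1
  final carry 1

0o10662532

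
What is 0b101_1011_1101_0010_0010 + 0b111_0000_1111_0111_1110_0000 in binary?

0b11101101011010100000010

Add column by column in base 2, right to left:
  0+0 = 0
  1+0 = 1
  0+0 = 0
  0+0 = 0
  0+0 = 0
  1+1 = 0 carry 1
  0+1+1 = 0 carry 1
  0+1+1 = 0 carry 1
  1+1+1 = 1 carry 1
  0+1+1 = 0 carry 1
  1+1+1 = 1 carry 1
  1+0+1 = 0 carry 1
  1+1+1 = 1 carry 1
  1+1+1 = 1 carry 1
  0+1+1 = 0 carry 1
  1+1+1 = 1 carry 1
  1+0+1 = 0 carry 1
  0+0+1 = 1
  1+0 = 1
  0+0 = 0
  0+1 = 1
  0+1 = 1
  0+1 = 1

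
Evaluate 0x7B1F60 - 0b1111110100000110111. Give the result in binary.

0b11100110011011100101001

0x7B1F60 = 0b11110110001111101100000 in binary.
Subtract column by column in base 2:
  0-1 → 1 (borrow)
  0-1-1 → 0 (borrow)
  0-1-1 → 0 (borrow)
  0-0-1 → 1 (borrow)
  0-1-1 → 0 (borrow)
  1-1-1 → 1 (borrow)
  1-0-1 → 0
  0-0 → 0
  1-0 → 1
  1-0 → 1
  1-0 → 1
  1-1 → 0
  1-0 → 1
  0-1 → 1 (borrow)
  0-1-1 → 0 (borrow)
  0-1-1 → 0 (borrow)
  1-1-1 → 1 (borrow)
  1-1-1 → 1 (borrow)
  0-1-1 → 0 (borrow)
  1-0-1 → 0
  1-0 → 1
  1-0 → 1
  1-0 → 1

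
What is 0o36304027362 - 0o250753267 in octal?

Subtract column by column in base 8:
  2-7 → 3 (borrow)
  6-6-1 → 7 (borrow)
  3-2-1 → 0
  7-3 → 4
  2-5 → 5 (borrow)
  0-7-1 → 0 (borrow)
  4-0-1 → 3
  0-5 → 3 (borrow)
  3-2-1 → 0
  6-0 → 6
  3-0 → 3

0o36033054073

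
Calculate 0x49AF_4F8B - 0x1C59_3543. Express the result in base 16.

0x2D561A48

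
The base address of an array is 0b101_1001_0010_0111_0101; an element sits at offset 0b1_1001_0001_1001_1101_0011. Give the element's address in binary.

Add column by column in base 2, right to left:
  1+1 = 0 carry 1
  0+1+1 = 0 carry 1
  1+0+1 = 0 carry 1
  0+0+1 = 1
  1+1 = 0 carry 1
  1+0+1 = 0 carry 1
  1+1+1 = 1 carry 1
  0+1+1 = 0 carry 1
  0+1+1 = 0 carry 1
  1+0+1 = 0 carry 1
  0+0+1 = 1
  0+1 = 1
  1+1 = 0 carry 1
  0+0+1 = 1
  0+0 = 0
  1+0 = 1
  1+1 = 0 carry 1
  0+0+1 = 1
  1+0 = 1
  0+1 = 1
  0+1 = 1

0b111101010110001001000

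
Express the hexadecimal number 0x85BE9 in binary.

0b10000101101111101001

Expand each hex digit to 4 bits: 8=1000 5=0101 B=1011 E=1110 9=1001.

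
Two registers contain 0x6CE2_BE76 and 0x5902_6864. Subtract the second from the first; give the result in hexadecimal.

0x13E05612

Subtract column by column in base 16:
  6-4 → 2
  7-6 → 1
  E-8 → 6
  B-6 → 5
  2-2 → 0
  E-0 → E
  C-9 → 3
  6-5 → 1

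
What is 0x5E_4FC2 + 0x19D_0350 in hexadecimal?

0x1FB5312

Add column by column in base 16, right to left:
  2+0 = 2
  C+5 = 1 carry 1
  F+3+1 = 3 carry 1
  4+0+1 = 5
  E+D = B carry 1
  5+9+1 = F
  0+1 = 1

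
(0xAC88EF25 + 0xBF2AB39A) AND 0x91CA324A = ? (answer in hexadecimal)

Add column by column in base 16, right to left:
  5+A = F
  2+9 = B
  F+3 = 2 carry 1
  E+B+1 = A carry 1
  8+A+1 = 3 carry 1
  8+2+1 = B
  C+F = B carry 1
  A+B+1 = 6 carry 1
  final carry 1
Sum = 0x16BB3A2BF; now AND with 0x91CA324A:
  1&0=0, 6&9=0, B&1=1, B&C=8, 3&A=2, A&3=2, 2&2=2, B&4=0, F&A=A

0x182220A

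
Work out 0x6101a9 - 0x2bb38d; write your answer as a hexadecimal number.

0x354e1c

Subtract column by column in base 16:
  9-d → c (borrow)
  a-8-1 → 1
  1-3 → e (borrow)
  0-b-1 → 4 (borrow)
  1-b-1 → 5 (borrow)
  6-2-1 → 3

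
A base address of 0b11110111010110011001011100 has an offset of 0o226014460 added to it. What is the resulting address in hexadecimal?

0b11110111010110011001011100 = 0x3DD665C in hexadecimal.
0o226014460 = 0x2581930 in hexadecimal.
Add column by column in base 16, right to left:
  C+0 = C
  5+3 = 8
  6+9 = F
  6+1 = 7
  D+8 = 5 carry 1
  D+5+1 = 3 carry 1
  3+2+1 = 6

0x6357F8C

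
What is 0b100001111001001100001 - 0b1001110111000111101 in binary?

0b11000000010000100100

Subtract column by column in base 2:
  1-1 → 0
  0-0 → 0
  0-1 → 1 (borrow)
  0-1-1 → 0 (borrow)
  0-1-1 → 0 (borrow)
  1-1-1 → 1 (borrow)
  1-0-1 → 0
  0-0 → 0
  0-0 → 0
  1-1 → 0
  0-1 → 1 (borrow)
  0-1-1 → 0 (borrow)
  1-0-1 → 0
  1-1 → 0
  1-1 → 0
  1-1 → 0
  0-0 → 0
  0-0 → 0
  0-1 → 1 (borrow)
  0-0-1 → 1 (borrow)
  1-0-1 → 0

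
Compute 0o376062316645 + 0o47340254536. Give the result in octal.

0o445422573403

Add column by column in base 8, right to left:
  5+6 = 3 carry 1
  4+3+1 = 0 carry 1
  6+5+1 = 4 carry 1
  6+4+1 = 3 carry 1
  1+5+1 = 7
  3+2 = 5
  2+0 = 2
  6+4 = 2 carry 1
  0+3+1 = 4
  6+7 = 5 carry 1
  7+4+1 = 4 carry 1
  3+0+1 = 4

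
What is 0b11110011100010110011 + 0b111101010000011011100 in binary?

Add column by column in base 2, right to left:
  1+0 = 1
  1+0 = 1
  0+1 = 1
  0+1 = 1
  1+1 = 0 carry 1
  1+0+1 = 0 carry 1
  0+1+1 = 0 carry 1
  1+1+1 = 1 carry 1
  0+0+1 = 1
  0+0 = 0
  0+0 = 0
  1+0 = 1
  1+0 = 1
  1+1 = 0 carry 1
  0+0+1 = 1
  0+1 = 1
  1+0 = 1
  1+1 = 0 carry 1
  1+1+1 = 1 carry 1
  1+1+1 = 1 carry 1
  0+1+1 = 0 carry 1
  final carry 1

0b1011011101100110001111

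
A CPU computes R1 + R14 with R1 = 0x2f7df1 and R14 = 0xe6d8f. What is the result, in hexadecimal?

0x3deb80

Add column by column in base 16, right to left:
  1+f = 0 carry 1
  f+8+1 = 8 carry 1
  d+d+1 = b carry 1
  7+6+1 = e
  f+e = d carry 1
  2+0+1 = 3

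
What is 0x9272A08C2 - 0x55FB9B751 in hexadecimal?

Subtract column by column in base 16:
  2-1 → 1
  C-5 → 7
  8-7 → 1
  0-B → 5 (borrow)
  A-9-1 → 0
  2-B → 7 (borrow)
  7-F-1 → 7 (borrow)
  2-5-1 → C (borrow)
  9-5-1 → 3

0x3C7705171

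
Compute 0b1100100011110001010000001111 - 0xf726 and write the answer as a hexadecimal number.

0b1100100011110001010000001111 = 0xc8f140f in hexadecimal.
Subtract column by column in base 16:
  f-6 → 9
  0-2 → e (borrow)
  4-7-1 → c (borrow)
  1-f-1 → 1 (borrow)
  f-0-1 → e
  8-0 → 8
  c-0 → c

0xc8e1ce9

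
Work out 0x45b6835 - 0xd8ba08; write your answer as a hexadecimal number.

0x382ae2d

Subtract column by column in base 16:
  5-8 → d (borrow)
  3-0-1 → 2
  8-a → e (borrow)
  6-b-1 → a (borrow)
  b-8-1 → 2
  5-d → 8 (borrow)
  4-0-1 → 3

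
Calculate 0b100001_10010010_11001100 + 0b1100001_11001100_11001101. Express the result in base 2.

Add column by column in base 2, right to left:
  0+1 = 1
  0+0 = 0
  1+1 = 0 carry 1
  1+1+1 = 1 carry 1
  0+0+1 = 1
  0+0 = 0
  1+1 = 0 carry 1
  1+1+1 = 1 carry 1
  0+0+1 = 1
  1+0 = 1
  0+1 = 1
  0+1 = 1
  1+0 = 1
  0+0 = 0
  0+1 = 1
  1+1 = 0 carry 1
  1+1+1 = 1 carry 1
  0+0+1 = 1
  0+0 = 0
  0+0 = 0
  0+0 = 0
  1+1 = 0 carry 1
  0+1+1 = 0 carry 1
  final carry 1

0b100000110101111110011001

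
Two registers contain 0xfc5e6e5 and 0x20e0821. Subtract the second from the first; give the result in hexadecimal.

0xdb7dec4

Subtract column by column in base 16:
  5-1 → 4
  e-2 → c
  6-8 → e (borrow)
  e-0-1 → d
  5-e → 7 (borrow)
  c-0-1 → b
  f-2 → d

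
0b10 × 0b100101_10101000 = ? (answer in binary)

Multiply each base-2 digit by 2, carrying:
  0×2 = 0 → write 0
  0×2 = 0 → write 0
  0×2 = 0 → write 0
  1×2 = 2 → write 0 carry 1
  0×2+1 = 1 → write 1
  1×2 = 2 → write 0 carry 1
  0×2+1 = 1 → write 1
  1×2 = 2 → write 0 carry 1
  1×2+1 = 3 → write 1 carry 1
  0×2+1 = 1 → write 1
  1×2 = 2 → write 0 carry 1
  0×2+1 = 1 → write 1
  0×2 = 0 → write 0
  1×2 = 2 → write 0 carry 1
  remaining carry: 1

0b100101101010000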